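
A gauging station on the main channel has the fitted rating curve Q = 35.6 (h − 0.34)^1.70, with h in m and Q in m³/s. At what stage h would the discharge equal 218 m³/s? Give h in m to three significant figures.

h − h₀ = (Q/C)^(1/b) = (218/35.6)^(1/1.70) = 2.904 m
h = 0.34 + 2.904 = 3.244 m

3.24 m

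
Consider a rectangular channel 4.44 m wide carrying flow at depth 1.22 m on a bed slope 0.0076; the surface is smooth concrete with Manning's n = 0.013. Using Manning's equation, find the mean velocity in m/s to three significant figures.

5.72 m/s

A = b·y = 4.44 × 1.22 = 5.417 m²
P = b + 2y = 4.44 + 2×1.22 = 6.880 m
R = A/P = 5.417/6.880 = 0.7873 m
Q = (1/n)·A·R^(2/3)·S^(1/2) = (1/0.013) × 5.417 × 0.7873^(2/3) × 0.0076^(1/2) = 30.97 m³/s
V = Q/A = 30.97/5.417 = 5.718 m/s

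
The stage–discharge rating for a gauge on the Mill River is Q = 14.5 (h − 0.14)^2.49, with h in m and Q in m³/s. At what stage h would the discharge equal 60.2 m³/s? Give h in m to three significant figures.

1.91 m

h − h₀ = (Q/C)^(1/b) = (60.2/14.5)^(1/2.49) = 1.771 m
h = 0.14 + 1.771 = 1.911 m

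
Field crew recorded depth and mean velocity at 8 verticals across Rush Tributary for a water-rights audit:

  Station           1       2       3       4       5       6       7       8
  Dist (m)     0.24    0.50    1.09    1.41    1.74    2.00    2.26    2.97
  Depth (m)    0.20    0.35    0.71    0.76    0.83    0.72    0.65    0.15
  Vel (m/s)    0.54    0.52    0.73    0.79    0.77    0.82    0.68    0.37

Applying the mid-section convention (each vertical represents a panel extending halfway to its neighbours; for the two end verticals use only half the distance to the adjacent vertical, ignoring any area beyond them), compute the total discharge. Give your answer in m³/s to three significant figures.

1.10 m³/s

w_1 = (0.50 − 0.24)/2 = 0.13 m; q_1 = 0.54 × 0.20 × 0.13 = 0.01404 m³/s
w_2 = (1.09 − 0.24)/2 = 0.425 m; q_2 = 0.52 × 0.35 × 0.425 = 0.07735 m³/s
w_3 = (1.41 − 0.50)/2 = 0.455 m; q_3 = 0.73 × 0.71 × 0.455 = 0.2358 m³/s
w_4 = (1.74 − 1.09)/2 = 0.325 m; q_4 = 0.79 × 0.76 × 0.325 = 0.1951 m³/s
w_5 = (2.00 − 1.41)/2 = 0.295 m; q_5 = 0.77 × 0.83 × 0.295 = 0.1885 m³/s
w_6 = (2.26 − 1.74)/2 = 0.26 m; q_6 = 0.82 × 0.72 × 0.26 = 0.1535 m³/s
w_7 = (2.97 − 2.00)/2 = 0.485 m; q_7 = 0.68 × 0.65 × 0.485 = 0.2144 m³/s
w_8 = (2.97 − 2.26)/2 = 0.355 m; q_8 = 0.37 × 0.15 × 0.355 = 0.01970 m³/s
Q = Σ qᵢ = 1.098 m³/s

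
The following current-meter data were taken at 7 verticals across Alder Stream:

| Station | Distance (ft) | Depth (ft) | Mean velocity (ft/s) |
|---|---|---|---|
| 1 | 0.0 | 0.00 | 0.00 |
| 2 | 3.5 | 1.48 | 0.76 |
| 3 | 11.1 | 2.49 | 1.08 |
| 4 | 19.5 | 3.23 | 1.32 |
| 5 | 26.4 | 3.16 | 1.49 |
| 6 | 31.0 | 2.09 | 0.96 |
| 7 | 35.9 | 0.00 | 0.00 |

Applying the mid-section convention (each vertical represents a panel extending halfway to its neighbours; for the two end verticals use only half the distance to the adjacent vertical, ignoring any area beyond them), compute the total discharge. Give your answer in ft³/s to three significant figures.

w_2 = (11.1 − 0.0)/2 = 5.55 ft; q_2 = 0.76 × 1.48 × 5.55 = 6.243 ft³/s
w_3 = (19.5 − 3.5)/2 = 8 ft; q_3 = 1.08 × 2.49 × 8 = 21.51 ft³/s
w_4 = (26.4 − 11.1)/2 = 7.65 ft; q_4 = 1.32 × 3.23 × 7.65 = 32.62 ft³/s
w_5 = (31.0 − 19.5)/2 = 5.75 ft; q_5 = 1.49 × 3.16 × 5.75 = 27.07 ft³/s
w_6 = (35.9 − 26.4)/2 = 4.75 ft; q_6 = 0.96 × 2.09 × 4.75 = 9.530 ft³/s
Stations 1, 7 contribute zero (depth or velocity is 0).
Q = Σ qᵢ = 96.98 ft³/s

97.0 ft³/s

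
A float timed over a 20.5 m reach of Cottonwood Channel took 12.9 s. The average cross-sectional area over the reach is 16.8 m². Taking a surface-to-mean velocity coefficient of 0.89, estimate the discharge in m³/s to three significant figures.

v_surface = L / t̄ = 20.5 / 12.9 = 1.589 m/s
v_mean = 0.89 × 1.589 = 1.414 m/s
Q = A × v_mean = 16.8 × 1.414 = 23.76 m³/s

23.8 m³/s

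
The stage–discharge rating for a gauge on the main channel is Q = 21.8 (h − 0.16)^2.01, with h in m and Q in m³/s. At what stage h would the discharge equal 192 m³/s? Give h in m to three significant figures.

h − h₀ = (Q/C)^(1/b) = (192/21.8)^(1/2.01) = 2.952 m
h = 0.16 + 2.952 = 3.112 m

3.11 m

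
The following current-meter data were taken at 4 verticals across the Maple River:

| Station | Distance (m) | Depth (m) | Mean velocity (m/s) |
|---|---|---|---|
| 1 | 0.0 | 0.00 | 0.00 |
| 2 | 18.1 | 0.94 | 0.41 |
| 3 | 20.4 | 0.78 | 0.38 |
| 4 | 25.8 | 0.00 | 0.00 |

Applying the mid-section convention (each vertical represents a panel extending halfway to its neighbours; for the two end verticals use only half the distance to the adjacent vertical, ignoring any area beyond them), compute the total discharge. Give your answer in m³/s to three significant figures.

5.07 m³/s

w_2 = (20.4 − 0.0)/2 = 10.2 m; q_2 = 0.41 × 0.94 × 10.2 = 3.931 m³/s
w_3 = (25.8 − 18.1)/2 = 3.85 m; q_3 = 0.38 × 0.78 × 3.85 = 1.141 m³/s
Stations 1, 4 contribute zero (depth or velocity is 0).
Q = Σ qᵢ = 5.072 m³/s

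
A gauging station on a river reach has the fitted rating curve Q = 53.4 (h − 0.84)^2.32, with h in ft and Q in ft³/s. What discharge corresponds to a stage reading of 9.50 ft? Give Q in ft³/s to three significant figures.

Q = 53.4 × (9.50 − 0.84)^2.32 = 53.4 × 8.66^2.32 = 7991 ft³/s

7990 ft³/s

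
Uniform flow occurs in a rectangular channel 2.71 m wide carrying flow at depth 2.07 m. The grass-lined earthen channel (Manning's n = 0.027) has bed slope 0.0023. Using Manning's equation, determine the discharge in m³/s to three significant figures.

A = b·y = 2.71 × 2.07 = 5.610 m²
P = b + 2y = 2.71 + 2×2.07 = 6.850 m
R = A/P = 5.610/6.850 = 0.8189 m
Q = (1/n)·A·R^(2/3)·S^(1/2) = (1/0.027) × 5.610 × 0.8189^(2/3) × 0.0023^(1/2) = 8.722 m³/s

8.72 m³/s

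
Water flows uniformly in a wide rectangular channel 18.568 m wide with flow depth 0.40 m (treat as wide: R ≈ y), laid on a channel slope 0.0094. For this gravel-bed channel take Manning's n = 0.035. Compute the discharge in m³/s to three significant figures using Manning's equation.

11.2 m³/s

A = b·y = 18.568 × 0.40 = 7.427 m²
Wide channel: R ≈ y = 0.40 m
Q = (1/n)·A·R^(2/3)·S^(1/2) = (1/0.035) × 7.427 × 0.4000^(2/3) × 0.0094^(1/2) = 11.17 m³/s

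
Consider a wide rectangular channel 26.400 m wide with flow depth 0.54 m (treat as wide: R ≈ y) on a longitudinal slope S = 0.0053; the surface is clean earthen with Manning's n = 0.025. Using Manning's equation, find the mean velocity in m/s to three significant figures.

1.93 m/s

A = b·y = 26.400 × 0.54 = 14.26 m²
Wide channel: R ≈ y = 0.54 m
Q = (1/n)·A·R^(2/3)·S^(1/2) = (1/0.025) × 14.26 × 0.5400^(2/3) × 0.0053^(1/2) = 27.53 m³/s
V = Q/A = 27.53/14.26 = 1.931 m/s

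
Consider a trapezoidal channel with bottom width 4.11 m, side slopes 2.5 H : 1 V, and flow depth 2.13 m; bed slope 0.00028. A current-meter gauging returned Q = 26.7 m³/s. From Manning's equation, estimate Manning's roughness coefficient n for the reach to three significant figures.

A = (b + z·y)·y = (4.11 + 2.5×2.13)×2.13 = 20.10 m²
P = b + 2y√(1+z²) = 4.11 + 2×2.13×√(1+2.5²) = 15.58 m
R = A/P = 20.10/15.58 = 1.290 m
n = (1/Q)·A·R^(2/3)·S^(1/2) = (1/26.7) × 20.10 × 1.185 × 0.01673 = 0.01492

0.0149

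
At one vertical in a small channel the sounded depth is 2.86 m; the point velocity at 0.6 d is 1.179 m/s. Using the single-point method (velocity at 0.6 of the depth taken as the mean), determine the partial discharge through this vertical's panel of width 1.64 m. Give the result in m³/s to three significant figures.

5.53 m³/s

v̄ = v₀.₆ = 1.179 m/s
q = v̄ × d × w = 1.179 × 2.86 × 1.64 = 5.530 m³/s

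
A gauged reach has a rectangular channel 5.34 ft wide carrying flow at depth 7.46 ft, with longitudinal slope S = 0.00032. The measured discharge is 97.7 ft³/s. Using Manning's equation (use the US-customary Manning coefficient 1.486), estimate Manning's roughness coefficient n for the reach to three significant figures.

0.0170

A = b·y = 5.34 × 7.46 = 39.84 ft²
P = b + 2y = 5.34 + 2×7.46 = 20.26 ft
R = A/P = 39.84/20.26 = 1.966 ft
n = (1.486/Q)·A·R^(2/3)·S^(1/2) = (1.486/97.7) × 39.84 × 1.569 × 0.01789 = 0.01701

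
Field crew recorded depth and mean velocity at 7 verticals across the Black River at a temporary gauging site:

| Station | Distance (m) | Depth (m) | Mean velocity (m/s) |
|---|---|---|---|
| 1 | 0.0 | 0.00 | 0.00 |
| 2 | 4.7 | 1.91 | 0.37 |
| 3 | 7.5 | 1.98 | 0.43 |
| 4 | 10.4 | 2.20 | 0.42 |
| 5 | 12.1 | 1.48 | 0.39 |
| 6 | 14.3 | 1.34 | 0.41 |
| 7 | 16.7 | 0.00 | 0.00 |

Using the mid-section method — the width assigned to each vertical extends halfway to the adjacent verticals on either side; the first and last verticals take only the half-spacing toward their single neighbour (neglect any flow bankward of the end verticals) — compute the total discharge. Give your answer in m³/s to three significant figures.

w_2 = (7.5 − 0.0)/2 = 3.75 m; q_2 = 0.37 × 1.91 × 3.75 = 2.650 m³/s
w_3 = (10.4 − 4.7)/2 = 2.85 m; q_3 = 0.43 × 1.98 × 2.85 = 2.426 m³/s
w_4 = (12.1 − 7.5)/2 = 2.3 m; q_4 = 0.42 × 2.20 × 2.3 = 2.125 m³/s
w_5 = (14.3 − 10.4)/2 = 1.95 m; q_5 = 0.39 × 1.48 × 1.95 = 1.126 m³/s
w_6 = (16.7 − 12.1)/2 = 2.3 m; q_6 = 0.41 × 1.34 × 2.3 = 1.264 m³/s
Stations 1, 7 contribute zero (depth or velocity is 0).
Q = Σ qᵢ = 9.591 m³/s

9.59 m³/s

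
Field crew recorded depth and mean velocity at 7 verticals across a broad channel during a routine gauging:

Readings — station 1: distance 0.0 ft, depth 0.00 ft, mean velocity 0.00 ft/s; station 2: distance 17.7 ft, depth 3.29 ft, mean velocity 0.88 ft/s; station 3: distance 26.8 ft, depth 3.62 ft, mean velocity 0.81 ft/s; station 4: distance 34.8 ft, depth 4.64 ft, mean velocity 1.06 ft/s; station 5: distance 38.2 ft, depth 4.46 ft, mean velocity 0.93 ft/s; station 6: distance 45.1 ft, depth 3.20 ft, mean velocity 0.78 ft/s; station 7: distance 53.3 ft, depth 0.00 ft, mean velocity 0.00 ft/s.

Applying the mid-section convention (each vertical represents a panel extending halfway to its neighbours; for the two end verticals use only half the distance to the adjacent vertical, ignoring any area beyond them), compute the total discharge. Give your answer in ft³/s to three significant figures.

132 ft³/s

w_2 = (26.8 − 0.0)/2 = 13.4 ft; q_2 = 0.88 × 3.29 × 13.4 = 38.80 ft³/s
w_3 = (34.8 − 17.7)/2 = 8.55 ft; q_3 = 0.81 × 3.62 × 8.55 = 25.07 ft³/s
w_4 = (38.2 − 26.8)/2 = 5.7 ft; q_4 = 1.06 × 4.64 × 5.7 = 28.03 ft³/s
w_5 = (45.1 − 34.8)/2 = 5.15 ft; q_5 = 0.93 × 4.46 × 5.15 = 21.36 ft³/s
w_6 = (53.3 − 38.2)/2 = 7.55 ft; q_6 = 0.78 × 3.20 × 7.55 = 18.84 ft³/s
Stations 1, 7 contribute zero (depth or velocity is 0).
Q = Σ qᵢ = 132.1 ft³/s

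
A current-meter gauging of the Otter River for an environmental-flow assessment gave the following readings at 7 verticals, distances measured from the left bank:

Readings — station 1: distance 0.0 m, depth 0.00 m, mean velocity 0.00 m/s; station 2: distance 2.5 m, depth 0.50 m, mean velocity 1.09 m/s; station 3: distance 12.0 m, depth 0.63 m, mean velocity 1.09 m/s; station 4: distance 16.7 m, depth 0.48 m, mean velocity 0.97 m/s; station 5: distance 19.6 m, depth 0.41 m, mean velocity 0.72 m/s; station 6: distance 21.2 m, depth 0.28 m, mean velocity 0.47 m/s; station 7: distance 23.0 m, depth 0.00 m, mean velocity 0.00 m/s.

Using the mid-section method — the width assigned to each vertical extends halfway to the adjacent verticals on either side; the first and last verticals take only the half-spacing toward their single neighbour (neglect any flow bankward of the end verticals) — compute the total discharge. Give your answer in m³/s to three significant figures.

10.8 m³/s

w_2 = (12.0 − 0.0)/2 = 6 m; q_2 = 1.09 × 0.50 × 6 = 3.270 m³/s
w_3 = (16.7 − 2.5)/2 = 7.1 m; q_3 = 1.09 × 0.63 × 7.1 = 4.876 m³/s
w_4 = (19.6 − 12.0)/2 = 3.8 m; q_4 = 0.97 × 0.48 × 3.8 = 1.769 m³/s
w_5 = (21.2 − 16.7)/2 = 2.25 m; q_5 = 0.72 × 0.41 × 2.25 = 0.6642 m³/s
w_6 = (23.0 − 19.6)/2 = 1.7 m; q_6 = 0.47 × 0.28 × 1.7 = 0.2237 m³/s
Stations 1, 7 contribute zero (depth or velocity is 0).
Q = Σ qᵢ = 10.80 m³/s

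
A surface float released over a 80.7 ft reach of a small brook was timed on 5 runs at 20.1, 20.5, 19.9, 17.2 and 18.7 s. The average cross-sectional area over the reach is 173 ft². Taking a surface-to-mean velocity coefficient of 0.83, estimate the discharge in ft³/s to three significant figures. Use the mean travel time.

601 ft³/s

t̄ = (20.1 + 20.5 + 19.9 + 17.2 + 18.7) / 5 = 19.28 s
v_surface = L / t̄ = 80.7 / 19.28 = 4.186 ft/s
v_mean = 0.83 × 4.186 = 3.474 ft/s
Q = A × v_mean = 173 × 3.474 = 601.0 ft³/s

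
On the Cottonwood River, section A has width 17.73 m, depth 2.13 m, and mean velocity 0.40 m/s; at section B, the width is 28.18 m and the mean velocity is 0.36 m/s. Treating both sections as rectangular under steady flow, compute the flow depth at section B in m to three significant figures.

Q = A₁V₁ = (17.73×2.13) × 0.40 = 15.11 m³/s
d₂ = Q/(b₂ V₂) = 15.11/(28.18×0.36) = 1.489 m

1.49 m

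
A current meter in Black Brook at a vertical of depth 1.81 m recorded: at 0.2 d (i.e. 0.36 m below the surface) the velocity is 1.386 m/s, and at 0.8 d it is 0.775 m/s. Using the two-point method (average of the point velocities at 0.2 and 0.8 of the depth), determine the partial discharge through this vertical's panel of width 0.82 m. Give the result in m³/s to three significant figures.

v̄ = (1.386 + 0.775) / 2 = 1.081 m/s
q = v̄ × d × w = 1.081 × 1.81 × 0.82 = 1.604 m³/s

1.60 m³/s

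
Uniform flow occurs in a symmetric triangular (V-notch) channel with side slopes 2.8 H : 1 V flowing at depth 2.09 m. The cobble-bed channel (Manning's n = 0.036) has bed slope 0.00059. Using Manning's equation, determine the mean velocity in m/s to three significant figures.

0.668 m/s

A = z·y² = 2.8×2.09² = 12.23 m²
P = 2y√(1+z²) = 2×2.09×√(1+2.8²) = 12.43 m
R = A/P = 12.23/12.43 = 0.9841 m
Q = (1/n)·A·R^(2/3)·S^(1/2) = (1/0.036) × 12.23 × 0.9841^(2/3) × 0.00059^(1/2) = 8.165 m³/s
V = Q/A = 8.165/12.23 = 0.6676 m/s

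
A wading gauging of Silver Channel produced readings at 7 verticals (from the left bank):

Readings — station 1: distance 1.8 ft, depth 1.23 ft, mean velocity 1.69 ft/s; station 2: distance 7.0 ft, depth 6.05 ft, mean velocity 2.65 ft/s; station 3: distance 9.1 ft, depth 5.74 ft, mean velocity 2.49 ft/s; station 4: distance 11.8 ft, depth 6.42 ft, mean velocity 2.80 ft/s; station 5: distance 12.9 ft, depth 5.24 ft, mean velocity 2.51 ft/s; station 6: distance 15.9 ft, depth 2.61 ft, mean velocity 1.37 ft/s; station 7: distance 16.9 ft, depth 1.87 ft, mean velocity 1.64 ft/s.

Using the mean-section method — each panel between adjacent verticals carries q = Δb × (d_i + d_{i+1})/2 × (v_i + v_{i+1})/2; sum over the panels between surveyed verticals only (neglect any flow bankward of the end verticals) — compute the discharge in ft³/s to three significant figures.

160 ft³/s

Panel 1-2: Δb = 5.2 ft, d̄ = (1.23+6.05)/2 = 3.64, v̄ = (1.69+2.65)/2 = 2.17 → q = 5.2×3.64×2.17 = 41.07 ft³/s
Panel 2-3: Δb = 2.1 ft, d̄ = (6.05+5.74)/2 = 5.895, v̄ = (2.65+2.49)/2 = 2.57 → q = 2.1×5.895×2.57 = 31.82 ft³/s
Panel 3-4: Δb = 2.7 ft, d̄ = (5.74+6.42)/2 = 6.08, v̄ = (2.49+2.80)/2 = 2.645 → q = 2.7×6.08×2.645 = 43.42 ft³/s
Panel 4-5: Δb = 1.1 ft, d̄ = (6.42+5.24)/2 = 5.83, v̄ = (2.80+2.51)/2 = 2.655 → q = 1.1×5.83×2.655 = 17.03 ft³/s
Panel 5-6: Δb = 3 ft, d̄ = (5.24+2.61)/2 = 3.925, v̄ = (2.51+1.37)/2 = 1.94 → q = 3×3.925×1.94 = 22.84 ft³/s
Panel 6-7: Δb = 1 ft, d̄ = (2.61+1.87)/2 = 2.24, v̄ = (1.37+1.64)/2 = 1.505 → q = 1×2.24×1.505 = 3.371 ft³/s
Q = Σ q = 159.6 ft³/s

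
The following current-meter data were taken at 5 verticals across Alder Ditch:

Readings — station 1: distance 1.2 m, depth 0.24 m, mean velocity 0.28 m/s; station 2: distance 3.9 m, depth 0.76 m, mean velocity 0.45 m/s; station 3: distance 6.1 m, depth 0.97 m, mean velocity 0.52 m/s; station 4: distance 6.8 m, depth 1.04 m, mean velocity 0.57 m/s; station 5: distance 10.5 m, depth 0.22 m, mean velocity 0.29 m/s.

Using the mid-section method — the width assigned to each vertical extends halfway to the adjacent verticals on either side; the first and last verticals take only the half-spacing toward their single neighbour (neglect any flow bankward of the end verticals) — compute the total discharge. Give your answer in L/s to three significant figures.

w_1 = (3.9 − 1.2)/2 = 1.35 m; q_1 = 0.28 × 0.24 × 1.35 = 0.09072 m³/s
w_2 = (6.1 − 1.2)/2 = 2.45 m; q_2 = 0.45 × 0.76 × 2.45 = 0.8379 m³/s
w_3 = (6.8 − 3.9)/2 = 1.45 m; q_3 = 0.52 × 0.97 × 1.45 = 0.7314 m³/s
w_4 = (10.5 − 6.1)/2 = 2.2 m; q_4 = 0.57 × 1.04 × 2.2 = 1.304 m³/s
w_5 = (10.5 − 6.8)/2 = 1.85 m; q_5 = 0.29 × 0.22 × 1.85 = 0.1180 m³/s
Q = Σ qᵢ = 3.082 m³/s
= 3.082 × 1000 = 3082 L/s

3080 L/s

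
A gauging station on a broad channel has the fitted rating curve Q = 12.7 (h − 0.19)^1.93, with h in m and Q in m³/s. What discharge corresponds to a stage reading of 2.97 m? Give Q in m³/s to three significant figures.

Q = 12.7 × (2.97 − 0.19)^1.93 = 12.7 × 2.78^1.93 = 91.37 m³/s

91.4 m³/s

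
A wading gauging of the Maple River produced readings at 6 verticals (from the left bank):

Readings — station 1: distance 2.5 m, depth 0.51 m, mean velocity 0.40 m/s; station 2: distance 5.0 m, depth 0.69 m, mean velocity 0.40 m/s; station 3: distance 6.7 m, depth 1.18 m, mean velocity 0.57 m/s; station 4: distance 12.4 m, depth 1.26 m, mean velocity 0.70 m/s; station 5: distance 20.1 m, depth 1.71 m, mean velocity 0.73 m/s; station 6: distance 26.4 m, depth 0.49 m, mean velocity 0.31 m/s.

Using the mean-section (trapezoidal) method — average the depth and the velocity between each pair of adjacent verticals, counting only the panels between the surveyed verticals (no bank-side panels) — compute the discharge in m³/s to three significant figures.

17.6 m³/s

Panel 1-2: Δb = 2.5 m, d̄ = (0.51+0.69)/2 = 0.6, v̄ = (0.40+0.40)/2 = 0.4 → q = 2.5×0.6×0.4 = 0.6000 m³/s
Panel 2-3: Δb = 1.7 m, d̄ = (0.69+1.18)/2 = 0.935, v̄ = (0.40+0.57)/2 = 0.485 → q = 1.7×0.935×0.485 = 0.7709 m³/s
Panel 3-4: Δb = 5.7 m, d̄ = (1.18+1.26)/2 = 1.22, v̄ = (0.57+0.70)/2 = 0.635 → q = 5.7×1.22×0.635 = 4.416 m³/s
Panel 4-5: Δb = 7.7 m, d̄ = (1.26+1.71)/2 = 1.485, v̄ = (0.70+0.73)/2 = 0.715 → q = 7.7×1.485×0.715 = 8.176 m³/s
Panel 5-6: Δb = 6.3 m, d̄ = (1.71+0.49)/2 = 1.1, v̄ = (0.73+0.31)/2 = 0.52 → q = 6.3×1.1×0.52 = 3.604 m³/s
Q = Σ q = 17.57 m³/s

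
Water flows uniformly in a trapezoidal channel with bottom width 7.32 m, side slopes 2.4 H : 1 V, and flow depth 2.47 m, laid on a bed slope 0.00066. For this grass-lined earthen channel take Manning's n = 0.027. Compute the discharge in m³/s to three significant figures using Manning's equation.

A = (b + z·y)·y = (7.32 + 2.4×2.47)×2.47 = 32.72 m²
P = b + 2y√(1+z²) = 7.32 + 2×2.47×√(1+2.4²) = 20.16 m
R = A/P = 32.72/20.16 = 1.623 m
Q = (1/n)·A·R^(2/3)·S^(1/2) = (1/0.027) × 32.72 × 1.623^(2/3) × 0.00066^(1/2) = 43.00 m³/s

43.0 m³/s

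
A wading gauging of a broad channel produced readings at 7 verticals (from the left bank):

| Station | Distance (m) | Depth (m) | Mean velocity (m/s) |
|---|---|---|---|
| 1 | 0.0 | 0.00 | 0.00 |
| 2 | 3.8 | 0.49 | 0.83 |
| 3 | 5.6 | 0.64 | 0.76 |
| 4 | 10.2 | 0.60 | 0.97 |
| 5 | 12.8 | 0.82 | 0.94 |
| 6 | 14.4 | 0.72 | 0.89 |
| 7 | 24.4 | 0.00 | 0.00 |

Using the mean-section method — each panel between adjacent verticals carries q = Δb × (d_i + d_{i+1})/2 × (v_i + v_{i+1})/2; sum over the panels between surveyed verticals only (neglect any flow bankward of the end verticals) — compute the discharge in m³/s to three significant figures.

Panel 1-2: Δb = 3.8 m, d̄ = (0.00+0.49)/2 = 0.245, v̄ = (0.00+0.83)/2 = 0.415 → q = 3.8×0.245×0.415 = 0.3864 m³/s
Panel 2-3: Δb = 1.8 m, d̄ = (0.49+0.64)/2 = 0.565, v̄ = (0.83+0.76)/2 = 0.795 → q = 1.8×0.565×0.795 = 0.8085 m³/s
Panel 3-4: Δb = 4.6 m, d̄ = (0.64+0.60)/2 = 0.62, v̄ = (0.76+0.97)/2 = 0.865 → q = 4.6×0.62×0.865 = 2.467 m³/s
Panel 4-5: Δb = 2.6 m, d̄ = (0.60+0.82)/2 = 0.71, v̄ = (0.97+0.94)/2 = 0.955 → q = 2.6×0.71×0.955 = 1.763 m³/s
Panel 5-6: Δb = 1.6 m, d̄ = (0.82+0.72)/2 = 0.77, v̄ = (0.94+0.89)/2 = 0.915 → q = 1.6×0.77×0.915 = 1.127 m³/s
Panel 6-7: Δb = 10 m, d̄ = (0.72+0.00)/2 = 0.36, v̄ = (0.89+0.00)/2 = 0.445 → q = 10×0.36×0.445 = 1.602 m³/s
Q = Σ q = 8.154 m³/s

8.15 m³/s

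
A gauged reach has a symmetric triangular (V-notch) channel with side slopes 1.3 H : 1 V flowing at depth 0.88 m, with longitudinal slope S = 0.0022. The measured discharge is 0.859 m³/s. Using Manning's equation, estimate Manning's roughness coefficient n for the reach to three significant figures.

A = z·y² = 1.3×0.88² = 1.007 m²
P = 2y√(1+z²) = 2×0.88×√(1+1.3²) = 2.887 m
R = A/P = 1.007/2.887 = 0.3488 m
n = (1/Q)·A·R^(2/3)·S^(1/2) = (1/0.859) × 1.007 × 0.4955 × 0.04690 = 0.02724

0.0272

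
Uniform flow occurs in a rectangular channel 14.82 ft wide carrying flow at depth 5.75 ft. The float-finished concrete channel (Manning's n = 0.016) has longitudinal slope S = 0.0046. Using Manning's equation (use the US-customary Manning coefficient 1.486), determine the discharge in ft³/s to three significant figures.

A = b·y = 14.82 × 5.75 = 85.22 ft²
P = b + 2y = 14.82 + 2×5.75 = 26.32 ft
R = A/P = 85.22/26.32 = 3.238 ft
Q = (1.486/n)·A·R^(2/3)·S^(1/2) = (1.486/0.016) × 85.22 × 3.238^(2/3) × 0.0046^(1/2) = 1175 ft³/s

1170 ft³/s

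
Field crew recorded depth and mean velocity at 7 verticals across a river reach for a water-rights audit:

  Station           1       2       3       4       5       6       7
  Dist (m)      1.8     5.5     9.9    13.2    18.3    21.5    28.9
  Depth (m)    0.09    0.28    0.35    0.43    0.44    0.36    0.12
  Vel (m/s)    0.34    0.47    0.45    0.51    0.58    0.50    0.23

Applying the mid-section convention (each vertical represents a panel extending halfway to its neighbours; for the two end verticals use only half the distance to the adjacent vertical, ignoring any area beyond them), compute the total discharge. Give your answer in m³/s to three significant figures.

w_1 = (5.5 − 1.8)/2 = 1.85 m; q_1 = 0.34 × 0.09 × 1.85 = 0.05661 m³/s
w_2 = (9.9 − 1.8)/2 = 4.05 m; q_2 = 0.47 × 0.28 × 4.05 = 0.5330 m³/s
w_3 = (13.2 − 5.5)/2 = 3.85 m; q_3 = 0.45 × 0.35 × 3.85 = 0.6064 m³/s
w_4 = (18.3 − 9.9)/2 = 4.2 m; q_4 = 0.51 × 0.43 × 4.2 = 0.9211 m³/s
w_5 = (21.5 − 13.2)/2 = 4.15 m; q_5 = 0.58 × 0.44 × 4.15 = 1.059 m³/s
w_6 = (28.9 − 18.3)/2 = 5.3 m; q_6 = 0.50 × 0.36 × 5.3 = 0.9540 m³/s
w_7 = (28.9 − 21.5)/2 = 3.7 m; q_7 = 0.23 × 0.12 × 3.7 = 0.1021 m³/s
Q = Σ qᵢ = 4.232 m³/s

4.23 m³/s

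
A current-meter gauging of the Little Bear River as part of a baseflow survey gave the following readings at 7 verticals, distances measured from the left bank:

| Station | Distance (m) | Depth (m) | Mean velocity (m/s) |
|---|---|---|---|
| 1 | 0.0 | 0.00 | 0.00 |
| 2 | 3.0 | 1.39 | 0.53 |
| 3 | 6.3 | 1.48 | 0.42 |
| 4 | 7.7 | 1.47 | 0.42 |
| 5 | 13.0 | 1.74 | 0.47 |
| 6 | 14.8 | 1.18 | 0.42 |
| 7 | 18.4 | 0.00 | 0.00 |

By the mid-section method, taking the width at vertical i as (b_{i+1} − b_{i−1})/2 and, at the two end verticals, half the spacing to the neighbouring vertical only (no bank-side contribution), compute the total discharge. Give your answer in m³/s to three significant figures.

w_2 = (6.3 − 0.0)/2 = 3.15 m; q_2 = 0.53 × 1.39 × 3.15 = 2.321 m³/s
w_3 = (7.7 − 3.0)/2 = 2.35 m; q_3 = 0.42 × 1.48 × 2.35 = 1.461 m³/s
w_4 = (13.0 − 6.3)/2 = 3.35 m; q_4 = 0.42 × 1.47 × 3.35 = 2.068 m³/s
w_5 = (14.8 − 7.7)/2 = 3.55 m; q_5 = 0.47 × 1.74 × 3.55 = 2.903 m³/s
w_6 = (18.4 − 13.0)/2 = 2.7 m; q_6 = 0.42 × 1.18 × 2.7 = 1.338 m³/s
Stations 1, 7 contribute zero (depth or velocity is 0).
Q = Σ qᵢ = 10.09 m³/s

10.1 m³/s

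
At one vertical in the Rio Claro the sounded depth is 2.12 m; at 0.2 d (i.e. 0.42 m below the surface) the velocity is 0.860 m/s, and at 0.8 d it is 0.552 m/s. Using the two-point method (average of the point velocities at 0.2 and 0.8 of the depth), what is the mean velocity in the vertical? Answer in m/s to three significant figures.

0.706 m/s

v̄ = (0.860 + 0.552) / 2 = 0.7060 m/s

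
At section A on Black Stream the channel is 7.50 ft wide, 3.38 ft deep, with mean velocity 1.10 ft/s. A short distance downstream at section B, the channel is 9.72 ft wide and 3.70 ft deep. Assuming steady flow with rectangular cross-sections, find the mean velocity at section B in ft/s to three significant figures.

0.775 ft/s

Q = A₁V₁ = (7.50×3.38) × 1.10 = 27.89 ft³/s
A₂ = 9.72 × 3.70 = 35.96 ft²
V₂ = Q/A₂ = 27.89/35.96 = 0.7754 ft/s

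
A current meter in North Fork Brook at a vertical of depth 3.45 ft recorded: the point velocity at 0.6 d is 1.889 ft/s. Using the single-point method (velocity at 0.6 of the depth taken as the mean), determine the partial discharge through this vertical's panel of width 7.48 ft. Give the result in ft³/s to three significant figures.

v̄ = v₀.₆ = 1.889 ft/s
q = v̄ × d × w = 1.889 × 3.45 × 7.48 = 48.75 ft³/s

48.7 ft³/s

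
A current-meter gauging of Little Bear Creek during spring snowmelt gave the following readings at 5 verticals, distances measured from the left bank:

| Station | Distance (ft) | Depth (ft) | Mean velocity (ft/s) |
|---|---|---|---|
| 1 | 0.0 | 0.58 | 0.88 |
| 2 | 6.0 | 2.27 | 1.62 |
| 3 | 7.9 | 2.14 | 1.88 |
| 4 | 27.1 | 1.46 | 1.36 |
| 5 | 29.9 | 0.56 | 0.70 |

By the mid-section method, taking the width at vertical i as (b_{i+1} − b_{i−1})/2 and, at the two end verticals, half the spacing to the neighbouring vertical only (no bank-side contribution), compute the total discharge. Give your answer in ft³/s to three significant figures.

80.9 ft³/s

w_1 = (6.0 − 0.0)/2 = 3 ft; q_1 = 0.88 × 0.58 × 3 = 1.531 ft³/s
w_2 = (7.9 − 0.0)/2 = 3.95 ft; q_2 = 1.62 × 2.27 × 3.95 = 14.53 ft³/s
w_3 = (27.1 − 6.0)/2 = 10.55 ft; q_3 = 1.88 × 2.14 × 10.55 = 42.44 ft³/s
w_4 = (29.9 − 7.9)/2 = 11 ft; q_4 = 1.36 × 1.46 × 11 = 21.84 ft³/s
w_5 = (29.9 − 27.1)/2 = 1.4 ft; q_5 = 0.70 × 0.56 × 1.4 = 0.5488 ft³/s
Q = Σ qᵢ = 80.89 ft³/s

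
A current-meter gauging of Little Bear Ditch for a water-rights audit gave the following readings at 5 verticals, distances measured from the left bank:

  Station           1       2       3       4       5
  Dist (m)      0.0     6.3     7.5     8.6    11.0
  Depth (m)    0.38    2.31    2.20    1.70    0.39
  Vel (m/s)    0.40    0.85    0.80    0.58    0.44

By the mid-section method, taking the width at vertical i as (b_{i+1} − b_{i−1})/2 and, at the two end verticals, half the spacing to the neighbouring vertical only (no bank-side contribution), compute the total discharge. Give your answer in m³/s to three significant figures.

w_1 = (6.3 − 0.0)/2 = 3.15 m; q_1 = 0.40 × 0.38 × 3.15 = 0.4788 m³/s
w_2 = (7.5 − 0.0)/2 = 3.75 m; q_2 = 0.85 × 2.31 × 3.75 = 7.363 m³/s
w_3 = (8.6 − 6.3)/2 = 1.15 m; q_3 = 0.80 × 2.20 × 1.15 = 2.024 m³/s
w_4 = (11.0 − 7.5)/2 = 1.75 m; q_4 = 0.58 × 1.70 × 1.75 = 1.726 m³/s
w_5 = (11.0 − 8.6)/2 = 1.2 m; q_5 = 0.44 × 0.39 × 1.2 = 0.2059 m³/s
Q = Σ qᵢ = 11.80 m³/s

11.8 m³/s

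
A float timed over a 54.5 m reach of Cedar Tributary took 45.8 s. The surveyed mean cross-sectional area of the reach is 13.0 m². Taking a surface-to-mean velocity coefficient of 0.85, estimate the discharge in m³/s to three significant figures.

v_surface = L / t̄ = 54.5 / 45.8 = 1.190 m/s
v_mean = 0.85 × 1.190 = 1.011 m/s
Q = A × v_mean = 13.0 × 1.011 = 13.15 m³/s

13.1 m³/s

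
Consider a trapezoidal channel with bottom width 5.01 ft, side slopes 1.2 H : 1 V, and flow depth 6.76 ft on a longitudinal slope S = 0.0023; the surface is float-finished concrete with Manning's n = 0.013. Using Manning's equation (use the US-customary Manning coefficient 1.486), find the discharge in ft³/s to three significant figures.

1100 ft³/s

A = (b + z·y)·y = (5.01 + 1.2×6.76)×6.76 = 88.70 ft²
P = b + 2y√(1+z²) = 5.01 + 2×6.76×√(1+1.2²) = 26.13 ft
R = A/P = 88.70/26.13 = 3.395 ft
Q = (1.486/n)·A·R^(2/3)·S^(1/2) = (1.486/0.013) × 88.70 × 3.395^(2/3) × 0.0023^(1/2) = 1098 ft³/s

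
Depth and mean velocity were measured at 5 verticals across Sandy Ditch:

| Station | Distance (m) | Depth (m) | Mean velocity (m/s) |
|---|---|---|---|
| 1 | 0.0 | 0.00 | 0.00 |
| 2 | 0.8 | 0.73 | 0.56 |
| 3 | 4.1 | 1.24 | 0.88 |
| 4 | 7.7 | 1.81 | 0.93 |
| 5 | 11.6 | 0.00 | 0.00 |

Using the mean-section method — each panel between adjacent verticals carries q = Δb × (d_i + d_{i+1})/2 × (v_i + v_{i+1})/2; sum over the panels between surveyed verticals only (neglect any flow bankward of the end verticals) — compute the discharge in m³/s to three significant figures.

9.03 m³/s

Panel 1-2: Δb = 0.8 m, d̄ = (0.00+0.73)/2 = 0.365, v̄ = (0.00+0.56)/2 = 0.28 → q = 0.8×0.365×0.28 = 0.08176 m³/s
Panel 2-3: Δb = 3.3 m, d̄ = (0.73+1.24)/2 = 0.985, v̄ = (0.56+0.88)/2 = 0.72 → q = 3.3×0.985×0.72 = 2.340 m³/s
Panel 3-4: Δb = 3.6 m, d̄ = (1.24+1.81)/2 = 1.525, v̄ = (0.88+0.93)/2 = 0.905 → q = 3.6×1.525×0.905 = 4.968 m³/s
Panel 4-5: Δb = 3.9 m, d̄ = (1.81+0.00)/2 = 0.905, v̄ = (0.93+0.00)/2 = 0.465 → q = 3.9×0.905×0.465 = 1.641 m³/s
Q = Σ q = 9.032 m³/s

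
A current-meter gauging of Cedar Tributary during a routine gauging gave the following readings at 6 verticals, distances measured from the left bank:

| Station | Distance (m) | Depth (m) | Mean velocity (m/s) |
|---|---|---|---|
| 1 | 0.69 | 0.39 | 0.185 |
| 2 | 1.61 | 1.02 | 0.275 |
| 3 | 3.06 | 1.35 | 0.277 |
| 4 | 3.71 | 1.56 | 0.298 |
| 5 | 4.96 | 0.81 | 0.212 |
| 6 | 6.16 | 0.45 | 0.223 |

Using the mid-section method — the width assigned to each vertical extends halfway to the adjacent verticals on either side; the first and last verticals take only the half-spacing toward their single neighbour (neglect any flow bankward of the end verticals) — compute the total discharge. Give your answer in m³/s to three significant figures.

1.47 m³/s

w_1 = (1.61 − 0.69)/2 = 0.46 m; q_1 = 0.185 × 0.39 × 0.46 = 0.03319 m³/s
w_2 = (3.06 − 0.69)/2 = 1.185 m; q_2 = 0.275 × 1.02 × 1.185 = 0.3324 m³/s
w_3 = (3.71 − 1.61)/2 = 1.05 m; q_3 = 0.277 × 1.35 × 1.05 = 0.3926 m³/s
w_4 = (4.96 − 3.06)/2 = 0.95 m; q_4 = 0.298 × 1.56 × 0.95 = 0.4416 m³/s
w_5 = (6.16 − 3.71)/2 = 1.225 m; q_5 = 0.212 × 0.81 × 1.225 = 0.2104 m³/s
w_6 = (6.16 − 4.96)/2 = 0.6 m; q_6 = 0.223 × 0.45 × 0.6 = 0.06021 m³/s
Q = Σ qᵢ = 1.470 m³/s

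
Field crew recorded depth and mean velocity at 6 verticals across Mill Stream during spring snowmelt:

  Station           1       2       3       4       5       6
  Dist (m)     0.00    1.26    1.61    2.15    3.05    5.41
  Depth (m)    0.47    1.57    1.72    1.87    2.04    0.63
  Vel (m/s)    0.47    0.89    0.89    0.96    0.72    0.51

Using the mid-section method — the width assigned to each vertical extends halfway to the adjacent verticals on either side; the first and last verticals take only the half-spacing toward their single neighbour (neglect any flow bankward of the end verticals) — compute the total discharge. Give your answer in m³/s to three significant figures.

6.01 m³/s

w_1 = (1.26 − 0.00)/2 = 0.63 m; q_1 = 0.47 × 0.47 × 0.63 = 0.1392 m³/s
w_2 = (1.61 − 0.00)/2 = 0.805 m; q_2 = 0.89 × 1.57 × 0.805 = 1.125 m³/s
w_3 = (2.15 − 1.26)/2 = 0.445 m; q_3 = 0.89 × 1.72 × 0.445 = 0.6812 m³/s
w_4 = (3.05 − 1.61)/2 = 0.72 m; q_4 = 0.96 × 1.87 × 0.72 = 1.293 m³/s
w_5 = (5.41 − 2.15)/2 = 1.63 m; q_5 = 0.72 × 2.04 × 1.63 = 2.394 m³/s
w_6 = (5.41 − 3.05)/2 = 1.18 m; q_6 = 0.51 × 0.63 × 1.18 = 0.3791 m³/s
Q = Σ qᵢ = 6.011 m³/s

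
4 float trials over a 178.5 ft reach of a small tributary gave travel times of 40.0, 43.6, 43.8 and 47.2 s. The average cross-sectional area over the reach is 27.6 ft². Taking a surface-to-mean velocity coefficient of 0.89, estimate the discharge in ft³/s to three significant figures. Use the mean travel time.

100 ft³/s

t̄ = (40.0 + 43.6 + 43.8 + 47.2) / 4 = 43.65 s
v_surface = L / t̄ = 178.5 / 43.65 = 4.089 ft/s
v_mean = 0.89 × 4.089 = 3.640 ft/s
Q = A × v_mean = 27.6 × 3.640 = 100.5 ft³/s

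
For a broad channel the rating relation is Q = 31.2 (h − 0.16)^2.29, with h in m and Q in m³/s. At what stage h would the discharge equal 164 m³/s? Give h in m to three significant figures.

h − h₀ = (Q/C)^(1/b) = (164/31.2)^(1/2.29) = 2.064 m
h = 0.16 + 2.064 = 2.224 m

2.22 m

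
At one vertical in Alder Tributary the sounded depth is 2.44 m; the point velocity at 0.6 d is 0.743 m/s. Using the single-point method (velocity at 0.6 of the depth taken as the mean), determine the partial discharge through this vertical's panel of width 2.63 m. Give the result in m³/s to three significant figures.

4.77 m³/s

v̄ = v₀.₆ = 0.743 m/s
q = v̄ × d × w = 0.7430 × 2.44 × 2.63 = 4.768 m³/s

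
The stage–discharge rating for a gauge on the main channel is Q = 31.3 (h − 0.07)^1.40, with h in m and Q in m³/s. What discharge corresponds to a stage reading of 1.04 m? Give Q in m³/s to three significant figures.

Q = 31.3 × (1.04 − 0.07)^1.40 = 31.3 × 0.97^1.40 = 29.99 m³/s

30.0 m³/s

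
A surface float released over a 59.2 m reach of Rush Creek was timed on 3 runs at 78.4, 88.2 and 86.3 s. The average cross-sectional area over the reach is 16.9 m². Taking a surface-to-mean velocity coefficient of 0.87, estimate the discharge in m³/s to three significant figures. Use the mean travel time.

10.3 m³/s

t̄ = (78.4 + 88.2 + 86.3) / 3 = 84.3 s
v_surface = L / t̄ = 59.2 / 84.3 = 0.7023 m/s
v_mean = 0.87 × 0.7023 = 0.6110 m/s
Q = A × v_mean = 16.9 × 0.6110 = 10.33 m³/s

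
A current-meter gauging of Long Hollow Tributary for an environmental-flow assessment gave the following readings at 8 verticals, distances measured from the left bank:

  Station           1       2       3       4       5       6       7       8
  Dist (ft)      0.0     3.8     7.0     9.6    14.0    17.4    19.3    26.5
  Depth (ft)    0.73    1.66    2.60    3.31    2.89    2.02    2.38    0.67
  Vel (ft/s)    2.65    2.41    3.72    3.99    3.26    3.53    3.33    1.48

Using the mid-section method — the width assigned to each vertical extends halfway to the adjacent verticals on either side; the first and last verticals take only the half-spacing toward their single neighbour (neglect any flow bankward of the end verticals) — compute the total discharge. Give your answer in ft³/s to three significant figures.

187 ft³/s

w_1 = (3.8 − 0.0)/2 = 1.9 ft; q_1 = 2.65 × 0.73 × 1.9 = 3.676 ft³/s
w_2 = (7.0 − 0.0)/2 = 3.5 ft; q_2 = 2.41 × 1.66 × 3.5 = 14.00 ft³/s
w_3 = (9.6 − 3.8)/2 = 2.9 ft; q_3 = 3.72 × 2.60 × 2.9 = 28.05 ft³/s
w_4 = (14.0 − 7.0)/2 = 3.5 ft; q_4 = 3.99 × 3.31 × 3.5 = 46.22 ft³/s
w_5 = (17.4 − 9.6)/2 = 3.9 ft; q_5 = 3.26 × 2.89 × 3.9 = 36.74 ft³/s
w_6 = (19.3 − 14.0)/2 = 2.65 ft; q_6 = 3.53 × 2.02 × 2.65 = 18.90 ft³/s
w_7 = (26.5 − 17.4)/2 = 4.55 ft; q_7 = 3.33 × 2.38 × 4.55 = 36.06 ft³/s
w_8 = (26.5 − 19.3)/2 = 3.6 ft; q_8 = 1.48 × 0.67 × 3.6 = 3.570 ft³/s
Q = Σ qᵢ = 187.2 ft³/s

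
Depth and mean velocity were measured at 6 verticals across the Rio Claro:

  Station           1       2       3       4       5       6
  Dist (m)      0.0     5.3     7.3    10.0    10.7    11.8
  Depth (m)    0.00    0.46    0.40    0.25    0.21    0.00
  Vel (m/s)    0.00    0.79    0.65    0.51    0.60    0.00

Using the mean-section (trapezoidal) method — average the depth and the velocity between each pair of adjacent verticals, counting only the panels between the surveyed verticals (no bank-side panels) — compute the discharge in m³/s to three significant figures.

Panel 1-2: Δb = 5.3 m, d̄ = (0.00+0.46)/2 = 0.23, v̄ = (0.00+0.79)/2 = 0.395 → q = 5.3×0.23×0.395 = 0.4815 m³/s
Panel 2-3: Δb = 2 m, d̄ = (0.46+0.40)/2 = 0.43, v̄ = (0.79+0.65)/2 = 0.72 → q = 2×0.43×0.72 = 0.6192 m³/s
Panel 3-4: Δb = 2.7 m, d̄ = (0.40+0.25)/2 = 0.325, v̄ = (0.65+0.51)/2 = 0.58 → q = 2.7×0.325×0.58 = 0.5090 m³/s
Panel 4-5: Δb = 0.7 m, d̄ = (0.25+0.21)/2 = 0.23, v̄ = (0.51+0.60)/2 = 0.555 → q = 0.7×0.23×0.555 = 0.08936 m³/s
Panel 5-6: Δb = 1.1 m, d̄ = (0.21+0.00)/2 = 0.105, v̄ = (0.60+0.00)/2 = 0.3 → q = 1.1×0.105×0.3 = 0.03465 m³/s
Q = Σ q = 1.734 m³/s

1.73 m³/s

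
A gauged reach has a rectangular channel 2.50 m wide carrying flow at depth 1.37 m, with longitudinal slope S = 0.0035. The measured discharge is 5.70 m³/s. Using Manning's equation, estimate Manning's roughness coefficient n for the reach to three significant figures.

0.0268

A = b·y = 2.50 × 1.37 = 3.425 m²
P = b + 2y = 2.50 + 2×1.37 = 5.240 m
R = A/P = 3.425/5.240 = 0.6536 m
n = (1/Q)·A·R^(2/3)·S^(1/2) = (1/5.70) × 3.425 × 0.7532 × 0.05916 = 0.02677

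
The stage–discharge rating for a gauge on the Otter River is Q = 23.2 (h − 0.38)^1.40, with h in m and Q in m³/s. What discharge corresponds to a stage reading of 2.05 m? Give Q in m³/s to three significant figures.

47.6 m³/s

Q = 23.2 × (2.05 − 0.38)^1.40 = 23.2 × 1.67^1.40 = 47.57 m³/s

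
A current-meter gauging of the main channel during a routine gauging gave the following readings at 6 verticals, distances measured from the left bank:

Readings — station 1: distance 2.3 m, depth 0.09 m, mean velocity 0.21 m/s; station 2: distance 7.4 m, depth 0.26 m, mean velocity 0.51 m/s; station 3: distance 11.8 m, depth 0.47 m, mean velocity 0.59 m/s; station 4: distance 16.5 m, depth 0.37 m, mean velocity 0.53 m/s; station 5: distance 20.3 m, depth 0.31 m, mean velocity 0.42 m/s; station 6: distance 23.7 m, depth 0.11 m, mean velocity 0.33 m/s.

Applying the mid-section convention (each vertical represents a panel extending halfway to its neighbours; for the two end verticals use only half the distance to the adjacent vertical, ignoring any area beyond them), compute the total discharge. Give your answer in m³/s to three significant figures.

3.30 m³/s

w_1 = (7.4 − 2.3)/2 = 2.55 m; q_1 = 0.21 × 0.09 × 2.55 = 0.04820 m³/s
w_2 = (11.8 − 2.3)/2 = 4.75 m; q_2 = 0.51 × 0.26 × 4.75 = 0.6299 m³/s
w_3 = (16.5 − 7.4)/2 = 4.55 m; q_3 = 0.59 × 0.47 × 4.55 = 1.262 m³/s
w_4 = (20.3 − 11.8)/2 = 4.25 m; q_4 = 0.53 × 0.37 × 4.25 = 0.8334 m³/s
w_5 = (23.7 − 16.5)/2 = 3.6 m; q_5 = 0.42 × 0.31 × 3.6 = 0.4687 m³/s
w_6 = (23.7 − 20.3)/2 = 1.7 m; q_6 = 0.33 × 0.11 × 1.7 = 0.06171 m³/s
Q = Σ qᵢ = 3.304 m³/s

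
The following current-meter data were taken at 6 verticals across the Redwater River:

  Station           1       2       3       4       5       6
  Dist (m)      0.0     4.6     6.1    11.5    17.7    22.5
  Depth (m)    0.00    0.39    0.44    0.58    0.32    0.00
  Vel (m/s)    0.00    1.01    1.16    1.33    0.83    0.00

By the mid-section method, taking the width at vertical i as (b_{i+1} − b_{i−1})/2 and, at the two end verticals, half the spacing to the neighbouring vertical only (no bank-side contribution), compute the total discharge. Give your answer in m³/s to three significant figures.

w_2 = (6.1 − 0.0)/2 = 3.05 m; q_2 = 1.01 × 0.39 × 3.05 = 1.201 m³/s
w_3 = (11.5 − 4.6)/2 = 3.45 m; q_3 = 1.16 × 0.44 × 3.45 = 1.761 m³/s
w_4 = (17.7 − 6.1)/2 = 5.8 m; q_4 = 1.33 × 0.58 × 5.8 = 4.474 m³/s
w_5 = (22.5 − 11.5)/2 = 5.5 m; q_5 = 0.83 × 0.32 × 5.5 = 1.461 m³/s
Stations 1, 6 contribute zero (depth or velocity is 0).
Q = Σ qᵢ = 8.897 m³/s

8.90 m³/s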